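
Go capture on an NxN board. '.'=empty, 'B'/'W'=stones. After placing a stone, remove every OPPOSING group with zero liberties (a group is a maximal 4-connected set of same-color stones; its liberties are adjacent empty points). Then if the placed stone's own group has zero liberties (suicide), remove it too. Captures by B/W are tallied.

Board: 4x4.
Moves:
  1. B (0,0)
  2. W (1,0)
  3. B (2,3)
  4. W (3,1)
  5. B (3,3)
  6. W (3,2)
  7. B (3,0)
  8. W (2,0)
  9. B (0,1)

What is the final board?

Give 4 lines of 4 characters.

Move 1: B@(0,0) -> caps B=0 W=0
Move 2: W@(1,0) -> caps B=0 W=0
Move 3: B@(2,3) -> caps B=0 W=0
Move 4: W@(3,1) -> caps B=0 W=0
Move 5: B@(3,3) -> caps B=0 W=0
Move 6: W@(3,2) -> caps B=0 W=0
Move 7: B@(3,0) -> caps B=0 W=0
Move 8: W@(2,0) -> caps B=0 W=1
Move 9: B@(0,1) -> caps B=0 W=1

Answer: BB..
W...
W..B
.WWB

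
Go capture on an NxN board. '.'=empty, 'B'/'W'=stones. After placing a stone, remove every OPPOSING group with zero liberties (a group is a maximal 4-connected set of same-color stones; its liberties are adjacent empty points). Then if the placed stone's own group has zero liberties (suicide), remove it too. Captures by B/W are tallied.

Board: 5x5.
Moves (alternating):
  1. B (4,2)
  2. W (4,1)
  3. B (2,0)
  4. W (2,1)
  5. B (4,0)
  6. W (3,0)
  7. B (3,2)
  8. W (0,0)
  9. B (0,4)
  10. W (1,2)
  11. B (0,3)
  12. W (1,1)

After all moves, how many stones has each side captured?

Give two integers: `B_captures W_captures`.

Answer: 0 1

Derivation:
Move 1: B@(4,2) -> caps B=0 W=0
Move 2: W@(4,1) -> caps B=0 W=0
Move 3: B@(2,0) -> caps B=0 W=0
Move 4: W@(2,1) -> caps B=0 W=0
Move 5: B@(4,0) -> caps B=0 W=0
Move 6: W@(3,0) -> caps B=0 W=1
Move 7: B@(3,2) -> caps B=0 W=1
Move 8: W@(0,0) -> caps B=0 W=1
Move 9: B@(0,4) -> caps B=0 W=1
Move 10: W@(1,2) -> caps B=0 W=1
Move 11: B@(0,3) -> caps B=0 W=1
Move 12: W@(1,1) -> caps B=0 W=1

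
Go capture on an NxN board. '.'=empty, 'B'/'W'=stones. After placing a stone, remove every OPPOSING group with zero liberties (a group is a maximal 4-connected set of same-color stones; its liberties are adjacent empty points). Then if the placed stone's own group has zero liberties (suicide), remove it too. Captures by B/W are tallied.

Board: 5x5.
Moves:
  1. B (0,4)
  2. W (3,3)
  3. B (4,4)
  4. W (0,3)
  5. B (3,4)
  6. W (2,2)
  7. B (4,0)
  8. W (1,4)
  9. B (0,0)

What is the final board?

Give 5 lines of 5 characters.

Move 1: B@(0,4) -> caps B=0 W=0
Move 2: W@(3,3) -> caps B=0 W=0
Move 3: B@(4,4) -> caps B=0 W=0
Move 4: W@(0,3) -> caps B=0 W=0
Move 5: B@(3,4) -> caps B=0 W=0
Move 6: W@(2,2) -> caps B=0 W=0
Move 7: B@(4,0) -> caps B=0 W=0
Move 8: W@(1,4) -> caps B=0 W=1
Move 9: B@(0,0) -> caps B=0 W=1

Answer: B..W.
....W
..W..
...WB
B...B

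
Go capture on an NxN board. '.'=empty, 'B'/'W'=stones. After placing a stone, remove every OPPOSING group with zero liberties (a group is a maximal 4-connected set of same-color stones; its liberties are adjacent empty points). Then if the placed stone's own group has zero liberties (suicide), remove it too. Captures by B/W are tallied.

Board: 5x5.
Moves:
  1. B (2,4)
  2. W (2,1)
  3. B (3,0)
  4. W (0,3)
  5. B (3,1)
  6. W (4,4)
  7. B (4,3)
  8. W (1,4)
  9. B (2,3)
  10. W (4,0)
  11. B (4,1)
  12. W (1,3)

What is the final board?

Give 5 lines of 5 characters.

Answer: ...W.
...WW
.W.BB
BB...
.B.BW

Derivation:
Move 1: B@(2,4) -> caps B=0 W=0
Move 2: W@(2,1) -> caps B=0 W=0
Move 3: B@(3,0) -> caps B=0 W=0
Move 4: W@(0,3) -> caps B=0 W=0
Move 5: B@(3,1) -> caps B=0 W=0
Move 6: W@(4,4) -> caps B=0 W=0
Move 7: B@(4,3) -> caps B=0 W=0
Move 8: W@(1,4) -> caps B=0 W=0
Move 9: B@(2,3) -> caps B=0 W=0
Move 10: W@(4,0) -> caps B=0 W=0
Move 11: B@(4,1) -> caps B=1 W=0
Move 12: W@(1,3) -> caps B=1 W=0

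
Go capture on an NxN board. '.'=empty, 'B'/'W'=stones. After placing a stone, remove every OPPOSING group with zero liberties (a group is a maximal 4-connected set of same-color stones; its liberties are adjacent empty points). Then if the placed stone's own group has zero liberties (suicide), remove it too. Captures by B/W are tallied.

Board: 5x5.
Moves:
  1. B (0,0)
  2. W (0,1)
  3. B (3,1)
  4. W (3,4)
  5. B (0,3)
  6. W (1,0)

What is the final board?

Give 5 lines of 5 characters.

Move 1: B@(0,0) -> caps B=0 W=0
Move 2: W@(0,1) -> caps B=0 W=0
Move 3: B@(3,1) -> caps B=0 W=0
Move 4: W@(3,4) -> caps B=0 W=0
Move 5: B@(0,3) -> caps B=0 W=0
Move 6: W@(1,0) -> caps B=0 W=1

Answer: .W.B.
W....
.....
.B..W
.....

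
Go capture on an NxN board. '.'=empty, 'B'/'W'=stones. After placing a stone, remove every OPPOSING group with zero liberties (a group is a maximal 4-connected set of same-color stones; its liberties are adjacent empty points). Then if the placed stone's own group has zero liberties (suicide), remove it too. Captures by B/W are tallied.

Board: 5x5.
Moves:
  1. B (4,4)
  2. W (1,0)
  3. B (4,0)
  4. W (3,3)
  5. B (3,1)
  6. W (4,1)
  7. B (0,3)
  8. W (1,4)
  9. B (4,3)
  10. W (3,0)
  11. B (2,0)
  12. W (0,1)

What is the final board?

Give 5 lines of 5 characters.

Move 1: B@(4,4) -> caps B=0 W=0
Move 2: W@(1,0) -> caps B=0 W=0
Move 3: B@(4,0) -> caps B=0 W=0
Move 4: W@(3,3) -> caps B=0 W=0
Move 5: B@(3,1) -> caps B=0 W=0
Move 6: W@(4,1) -> caps B=0 W=0
Move 7: B@(0,3) -> caps B=0 W=0
Move 8: W@(1,4) -> caps B=0 W=0
Move 9: B@(4,3) -> caps B=0 W=0
Move 10: W@(3,0) -> caps B=0 W=1
Move 11: B@(2,0) -> caps B=0 W=1
Move 12: W@(0,1) -> caps B=0 W=1

Answer: .W.B.
W...W
B....
WB.W.
.W.BB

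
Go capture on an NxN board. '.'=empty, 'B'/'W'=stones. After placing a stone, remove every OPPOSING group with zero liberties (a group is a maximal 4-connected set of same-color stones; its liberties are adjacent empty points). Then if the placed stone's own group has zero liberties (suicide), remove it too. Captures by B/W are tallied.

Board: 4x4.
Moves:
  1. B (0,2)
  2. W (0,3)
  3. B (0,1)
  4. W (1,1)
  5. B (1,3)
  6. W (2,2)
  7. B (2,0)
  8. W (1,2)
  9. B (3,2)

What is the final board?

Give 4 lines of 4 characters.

Move 1: B@(0,2) -> caps B=0 W=0
Move 2: W@(0,3) -> caps B=0 W=0
Move 3: B@(0,1) -> caps B=0 W=0
Move 4: W@(1,1) -> caps B=0 W=0
Move 5: B@(1,3) -> caps B=1 W=0
Move 6: W@(2,2) -> caps B=1 W=0
Move 7: B@(2,0) -> caps B=1 W=0
Move 8: W@(1,2) -> caps B=1 W=0
Move 9: B@(3,2) -> caps B=1 W=0

Answer: .BB.
.WWB
B.W.
..B.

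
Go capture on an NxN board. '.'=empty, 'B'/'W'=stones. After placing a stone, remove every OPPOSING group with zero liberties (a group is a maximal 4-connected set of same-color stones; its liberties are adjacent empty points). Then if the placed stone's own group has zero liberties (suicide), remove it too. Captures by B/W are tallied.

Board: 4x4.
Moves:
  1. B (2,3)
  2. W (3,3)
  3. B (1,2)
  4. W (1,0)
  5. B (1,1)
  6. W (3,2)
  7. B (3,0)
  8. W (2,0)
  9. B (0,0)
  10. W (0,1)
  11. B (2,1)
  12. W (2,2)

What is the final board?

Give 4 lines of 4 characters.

Answer: .W..
WBB.
WBWB
B.WW

Derivation:
Move 1: B@(2,3) -> caps B=0 W=0
Move 2: W@(3,3) -> caps B=0 W=0
Move 3: B@(1,2) -> caps B=0 W=0
Move 4: W@(1,0) -> caps B=0 W=0
Move 5: B@(1,1) -> caps B=0 W=0
Move 6: W@(3,2) -> caps B=0 W=0
Move 7: B@(3,0) -> caps B=0 W=0
Move 8: W@(2,0) -> caps B=0 W=0
Move 9: B@(0,0) -> caps B=0 W=0
Move 10: W@(0,1) -> caps B=0 W=1
Move 11: B@(2,1) -> caps B=0 W=1
Move 12: W@(2,2) -> caps B=0 W=1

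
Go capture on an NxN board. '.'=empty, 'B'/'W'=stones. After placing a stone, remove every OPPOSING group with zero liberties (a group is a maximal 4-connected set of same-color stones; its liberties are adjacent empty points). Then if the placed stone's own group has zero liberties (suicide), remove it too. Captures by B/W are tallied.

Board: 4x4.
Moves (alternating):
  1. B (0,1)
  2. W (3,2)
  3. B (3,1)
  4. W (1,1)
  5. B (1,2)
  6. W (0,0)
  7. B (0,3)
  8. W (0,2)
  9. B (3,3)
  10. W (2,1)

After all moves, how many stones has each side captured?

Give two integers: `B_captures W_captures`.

Answer: 0 1

Derivation:
Move 1: B@(0,1) -> caps B=0 W=0
Move 2: W@(3,2) -> caps B=0 W=0
Move 3: B@(3,1) -> caps B=0 W=0
Move 4: W@(1,1) -> caps B=0 W=0
Move 5: B@(1,2) -> caps B=0 W=0
Move 6: W@(0,0) -> caps B=0 W=0
Move 7: B@(0,3) -> caps B=0 W=0
Move 8: W@(0,2) -> caps B=0 W=1
Move 9: B@(3,3) -> caps B=0 W=1
Move 10: W@(2,1) -> caps B=0 W=1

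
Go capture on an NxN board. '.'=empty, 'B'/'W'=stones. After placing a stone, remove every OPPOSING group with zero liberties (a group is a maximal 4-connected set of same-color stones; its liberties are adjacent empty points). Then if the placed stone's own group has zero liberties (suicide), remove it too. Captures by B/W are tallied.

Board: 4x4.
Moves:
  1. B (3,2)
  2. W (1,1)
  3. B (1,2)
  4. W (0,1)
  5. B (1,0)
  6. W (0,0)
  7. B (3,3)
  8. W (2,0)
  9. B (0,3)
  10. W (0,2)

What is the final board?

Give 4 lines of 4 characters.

Answer: WWWB
.WB.
W...
..BB

Derivation:
Move 1: B@(3,2) -> caps B=0 W=0
Move 2: W@(1,1) -> caps B=0 W=0
Move 3: B@(1,2) -> caps B=0 W=0
Move 4: W@(0,1) -> caps B=0 W=0
Move 5: B@(1,0) -> caps B=0 W=0
Move 6: W@(0,0) -> caps B=0 W=0
Move 7: B@(3,3) -> caps B=0 W=0
Move 8: W@(2,0) -> caps B=0 W=1
Move 9: B@(0,3) -> caps B=0 W=1
Move 10: W@(0,2) -> caps B=0 W=1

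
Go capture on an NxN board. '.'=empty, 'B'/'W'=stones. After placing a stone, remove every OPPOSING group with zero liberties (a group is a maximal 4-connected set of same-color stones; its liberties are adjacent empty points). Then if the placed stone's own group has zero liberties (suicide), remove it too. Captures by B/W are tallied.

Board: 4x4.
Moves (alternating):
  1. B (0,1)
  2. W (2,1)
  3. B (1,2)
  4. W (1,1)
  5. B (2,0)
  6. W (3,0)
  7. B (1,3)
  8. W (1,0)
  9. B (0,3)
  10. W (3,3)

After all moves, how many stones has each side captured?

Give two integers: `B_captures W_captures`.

Move 1: B@(0,1) -> caps B=0 W=0
Move 2: W@(2,1) -> caps B=0 W=0
Move 3: B@(1,2) -> caps B=0 W=0
Move 4: W@(1,1) -> caps B=0 W=0
Move 5: B@(2,0) -> caps B=0 W=0
Move 6: W@(3,0) -> caps B=0 W=0
Move 7: B@(1,3) -> caps B=0 W=0
Move 8: W@(1,0) -> caps B=0 W=1
Move 9: B@(0,3) -> caps B=0 W=1
Move 10: W@(3,3) -> caps B=0 W=1

Answer: 0 1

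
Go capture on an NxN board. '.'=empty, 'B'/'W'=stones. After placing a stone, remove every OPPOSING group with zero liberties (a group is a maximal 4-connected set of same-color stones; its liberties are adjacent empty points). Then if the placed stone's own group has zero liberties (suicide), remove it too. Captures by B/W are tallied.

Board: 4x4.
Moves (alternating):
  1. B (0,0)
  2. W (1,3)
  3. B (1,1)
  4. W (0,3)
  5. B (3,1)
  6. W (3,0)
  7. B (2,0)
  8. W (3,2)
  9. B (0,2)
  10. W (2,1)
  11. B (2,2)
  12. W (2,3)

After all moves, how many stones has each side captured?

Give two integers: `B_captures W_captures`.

Answer: 2 0

Derivation:
Move 1: B@(0,0) -> caps B=0 W=0
Move 2: W@(1,3) -> caps B=0 W=0
Move 3: B@(1,1) -> caps B=0 W=0
Move 4: W@(0,3) -> caps B=0 W=0
Move 5: B@(3,1) -> caps B=0 W=0
Move 6: W@(3,0) -> caps B=0 W=0
Move 7: B@(2,0) -> caps B=1 W=0
Move 8: W@(3,2) -> caps B=1 W=0
Move 9: B@(0,2) -> caps B=1 W=0
Move 10: W@(2,1) -> caps B=1 W=0
Move 11: B@(2,2) -> caps B=2 W=0
Move 12: W@(2,3) -> caps B=2 W=0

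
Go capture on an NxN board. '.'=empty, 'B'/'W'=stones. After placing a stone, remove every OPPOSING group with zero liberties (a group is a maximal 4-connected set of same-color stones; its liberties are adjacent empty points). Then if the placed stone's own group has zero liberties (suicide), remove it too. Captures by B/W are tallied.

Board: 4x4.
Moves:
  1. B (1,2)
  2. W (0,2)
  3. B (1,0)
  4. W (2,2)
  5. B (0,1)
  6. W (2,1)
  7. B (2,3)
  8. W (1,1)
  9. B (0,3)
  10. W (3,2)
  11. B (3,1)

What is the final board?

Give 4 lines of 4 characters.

Move 1: B@(1,2) -> caps B=0 W=0
Move 2: W@(0,2) -> caps B=0 W=0
Move 3: B@(1,0) -> caps B=0 W=0
Move 4: W@(2,2) -> caps B=0 W=0
Move 5: B@(0,1) -> caps B=0 W=0
Move 6: W@(2,1) -> caps B=0 W=0
Move 7: B@(2,3) -> caps B=0 W=0
Move 8: W@(1,1) -> caps B=0 W=0
Move 9: B@(0,3) -> caps B=1 W=0
Move 10: W@(3,2) -> caps B=1 W=0
Move 11: B@(3,1) -> caps B=1 W=0

Answer: .B.B
BWB.
.WWB
.BW.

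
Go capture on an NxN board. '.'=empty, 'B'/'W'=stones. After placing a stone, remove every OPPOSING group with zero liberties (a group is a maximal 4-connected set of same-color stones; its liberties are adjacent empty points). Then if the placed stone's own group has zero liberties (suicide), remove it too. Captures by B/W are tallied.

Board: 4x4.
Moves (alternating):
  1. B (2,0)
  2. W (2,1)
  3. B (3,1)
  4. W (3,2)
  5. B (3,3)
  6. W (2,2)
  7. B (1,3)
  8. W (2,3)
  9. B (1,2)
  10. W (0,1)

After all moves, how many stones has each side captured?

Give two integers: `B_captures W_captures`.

Answer: 0 1

Derivation:
Move 1: B@(2,0) -> caps B=0 W=0
Move 2: W@(2,1) -> caps B=0 W=0
Move 3: B@(3,1) -> caps B=0 W=0
Move 4: W@(3,2) -> caps B=0 W=0
Move 5: B@(3,3) -> caps B=0 W=0
Move 6: W@(2,2) -> caps B=0 W=0
Move 7: B@(1,3) -> caps B=0 W=0
Move 8: W@(2,3) -> caps B=0 W=1
Move 9: B@(1,2) -> caps B=0 W=1
Move 10: W@(0,1) -> caps B=0 W=1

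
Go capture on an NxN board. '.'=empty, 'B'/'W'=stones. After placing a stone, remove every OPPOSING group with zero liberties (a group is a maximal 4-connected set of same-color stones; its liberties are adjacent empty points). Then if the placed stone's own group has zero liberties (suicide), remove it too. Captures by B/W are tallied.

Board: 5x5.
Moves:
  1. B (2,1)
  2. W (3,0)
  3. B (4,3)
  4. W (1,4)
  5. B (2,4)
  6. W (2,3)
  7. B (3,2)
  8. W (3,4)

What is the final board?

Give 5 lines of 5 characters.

Move 1: B@(2,1) -> caps B=0 W=0
Move 2: W@(3,0) -> caps B=0 W=0
Move 3: B@(4,3) -> caps B=0 W=0
Move 4: W@(1,4) -> caps B=0 W=0
Move 5: B@(2,4) -> caps B=0 W=0
Move 6: W@(2,3) -> caps B=0 W=0
Move 7: B@(3,2) -> caps B=0 W=0
Move 8: W@(3,4) -> caps B=0 W=1

Answer: .....
....W
.B.W.
W.B.W
...B.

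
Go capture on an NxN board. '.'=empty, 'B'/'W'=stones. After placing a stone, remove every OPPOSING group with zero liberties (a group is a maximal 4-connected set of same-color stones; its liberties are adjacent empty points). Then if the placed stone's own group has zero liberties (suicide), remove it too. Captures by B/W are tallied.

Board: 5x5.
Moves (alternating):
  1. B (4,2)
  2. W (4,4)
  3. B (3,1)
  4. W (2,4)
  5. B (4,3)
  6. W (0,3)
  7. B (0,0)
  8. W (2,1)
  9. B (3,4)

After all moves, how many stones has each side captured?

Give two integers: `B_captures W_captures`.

Answer: 1 0

Derivation:
Move 1: B@(4,2) -> caps B=0 W=0
Move 2: W@(4,4) -> caps B=0 W=0
Move 3: B@(3,1) -> caps B=0 W=0
Move 4: W@(2,4) -> caps B=0 W=0
Move 5: B@(4,3) -> caps B=0 W=0
Move 6: W@(0,3) -> caps B=0 W=0
Move 7: B@(0,0) -> caps B=0 W=0
Move 8: W@(2,1) -> caps B=0 W=0
Move 9: B@(3,4) -> caps B=1 W=0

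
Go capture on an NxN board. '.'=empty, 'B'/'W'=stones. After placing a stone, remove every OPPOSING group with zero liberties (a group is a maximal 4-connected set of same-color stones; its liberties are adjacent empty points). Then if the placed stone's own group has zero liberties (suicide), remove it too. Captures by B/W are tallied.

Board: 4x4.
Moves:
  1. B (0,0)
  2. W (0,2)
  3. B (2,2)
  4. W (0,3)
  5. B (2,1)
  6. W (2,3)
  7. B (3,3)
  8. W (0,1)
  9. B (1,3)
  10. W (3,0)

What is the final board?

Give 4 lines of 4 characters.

Move 1: B@(0,0) -> caps B=0 W=0
Move 2: W@(0,2) -> caps B=0 W=0
Move 3: B@(2,2) -> caps B=0 W=0
Move 4: W@(0,3) -> caps B=0 W=0
Move 5: B@(2,1) -> caps B=0 W=0
Move 6: W@(2,3) -> caps B=0 W=0
Move 7: B@(3,3) -> caps B=0 W=0
Move 8: W@(0,1) -> caps B=0 W=0
Move 9: B@(1,3) -> caps B=1 W=0
Move 10: W@(3,0) -> caps B=1 W=0

Answer: BWWW
...B
.BB.
W..B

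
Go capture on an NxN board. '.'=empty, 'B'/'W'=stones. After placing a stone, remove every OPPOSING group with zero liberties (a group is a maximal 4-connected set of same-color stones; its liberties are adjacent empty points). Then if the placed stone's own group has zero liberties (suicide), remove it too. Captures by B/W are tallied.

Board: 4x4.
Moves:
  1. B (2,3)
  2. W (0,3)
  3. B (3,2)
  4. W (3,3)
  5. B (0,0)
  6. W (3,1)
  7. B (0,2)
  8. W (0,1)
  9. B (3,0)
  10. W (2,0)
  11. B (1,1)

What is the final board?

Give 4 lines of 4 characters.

Move 1: B@(2,3) -> caps B=0 W=0
Move 2: W@(0,3) -> caps B=0 W=0
Move 3: B@(3,2) -> caps B=0 W=0
Move 4: W@(3,3) -> caps B=0 W=0
Move 5: B@(0,0) -> caps B=0 W=0
Move 6: W@(3,1) -> caps B=0 W=0
Move 7: B@(0,2) -> caps B=0 W=0
Move 8: W@(0,1) -> caps B=0 W=0
Move 9: B@(3,0) -> caps B=0 W=0
Move 10: W@(2,0) -> caps B=0 W=1
Move 11: B@(1,1) -> caps B=1 W=1

Answer: B.BW
.B..
W..B
.WB.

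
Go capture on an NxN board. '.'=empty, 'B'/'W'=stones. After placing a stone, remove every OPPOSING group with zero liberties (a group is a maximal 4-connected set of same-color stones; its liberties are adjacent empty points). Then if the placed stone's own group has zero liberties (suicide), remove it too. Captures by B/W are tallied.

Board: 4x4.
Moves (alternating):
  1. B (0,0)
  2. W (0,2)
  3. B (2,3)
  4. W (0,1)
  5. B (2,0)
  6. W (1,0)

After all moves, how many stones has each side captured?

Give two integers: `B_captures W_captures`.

Answer: 0 1

Derivation:
Move 1: B@(0,0) -> caps B=0 W=0
Move 2: W@(0,2) -> caps B=0 W=0
Move 3: B@(2,3) -> caps B=0 W=0
Move 4: W@(0,1) -> caps B=0 W=0
Move 5: B@(2,0) -> caps B=0 W=0
Move 6: W@(1,0) -> caps B=0 W=1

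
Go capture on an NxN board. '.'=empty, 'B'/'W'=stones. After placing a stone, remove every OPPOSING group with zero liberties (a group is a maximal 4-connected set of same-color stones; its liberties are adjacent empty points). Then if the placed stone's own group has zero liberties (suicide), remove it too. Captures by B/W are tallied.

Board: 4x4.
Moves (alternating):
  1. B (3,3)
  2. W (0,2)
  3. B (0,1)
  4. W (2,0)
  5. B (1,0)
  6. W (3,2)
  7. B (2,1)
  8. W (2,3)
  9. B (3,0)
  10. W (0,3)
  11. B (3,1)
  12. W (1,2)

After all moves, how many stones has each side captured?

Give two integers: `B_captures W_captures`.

Answer: 1 1

Derivation:
Move 1: B@(3,3) -> caps B=0 W=0
Move 2: W@(0,2) -> caps B=0 W=0
Move 3: B@(0,1) -> caps B=0 W=0
Move 4: W@(2,0) -> caps B=0 W=0
Move 5: B@(1,0) -> caps B=0 W=0
Move 6: W@(3,2) -> caps B=0 W=0
Move 7: B@(2,1) -> caps B=0 W=0
Move 8: W@(2,3) -> caps B=0 W=1
Move 9: B@(3,0) -> caps B=1 W=1
Move 10: W@(0,3) -> caps B=1 W=1
Move 11: B@(3,1) -> caps B=1 W=1
Move 12: W@(1,2) -> caps B=1 W=1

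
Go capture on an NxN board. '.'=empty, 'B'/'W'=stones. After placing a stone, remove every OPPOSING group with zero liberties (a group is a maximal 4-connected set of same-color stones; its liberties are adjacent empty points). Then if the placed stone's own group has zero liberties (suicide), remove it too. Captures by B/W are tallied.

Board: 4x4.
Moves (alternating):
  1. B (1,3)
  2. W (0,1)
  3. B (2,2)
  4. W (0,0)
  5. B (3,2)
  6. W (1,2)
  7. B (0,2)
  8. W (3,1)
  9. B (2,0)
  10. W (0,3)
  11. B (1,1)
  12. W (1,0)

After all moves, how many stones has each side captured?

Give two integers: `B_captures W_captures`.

Move 1: B@(1,3) -> caps B=0 W=0
Move 2: W@(0,1) -> caps B=0 W=0
Move 3: B@(2,2) -> caps B=0 W=0
Move 4: W@(0,0) -> caps B=0 W=0
Move 5: B@(3,2) -> caps B=0 W=0
Move 6: W@(1,2) -> caps B=0 W=0
Move 7: B@(0,2) -> caps B=0 W=0
Move 8: W@(3,1) -> caps B=0 W=0
Move 9: B@(2,0) -> caps B=0 W=0
Move 10: W@(0,3) -> caps B=0 W=1
Move 11: B@(1,1) -> caps B=0 W=1
Move 12: W@(1,0) -> caps B=0 W=1

Answer: 0 1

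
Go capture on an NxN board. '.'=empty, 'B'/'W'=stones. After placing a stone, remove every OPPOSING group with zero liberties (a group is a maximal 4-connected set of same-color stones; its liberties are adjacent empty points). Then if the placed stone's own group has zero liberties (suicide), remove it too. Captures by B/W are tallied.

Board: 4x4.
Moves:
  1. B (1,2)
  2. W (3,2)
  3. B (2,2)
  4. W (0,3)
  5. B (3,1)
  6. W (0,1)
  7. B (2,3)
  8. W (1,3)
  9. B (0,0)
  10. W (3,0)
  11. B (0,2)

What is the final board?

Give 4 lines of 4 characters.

Move 1: B@(1,2) -> caps B=0 W=0
Move 2: W@(3,2) -> caps B=0 W=0
Move 3: B@(2,2) -> caps B=0 W=0
Move 4: W@(0,3) -> caps B=0 W=0
Move 5: B@(3,1) -> caps B=0 W=0
Move 6: W@(0,1) -> caps B=0 W=0
Move 7: B@(2,3) -> caps B=0 W=0
Move 8: W@(1,3) -> caps B=0 W=0
Move 9: B@(0,0) -> caps B=0 W=0
Move 10: W@(3,0) -> caps B=0 W=0
Move 11: B@(0,2) -> caps B=2 W=0

Answer: BWB.
..B.
..BB
WBW.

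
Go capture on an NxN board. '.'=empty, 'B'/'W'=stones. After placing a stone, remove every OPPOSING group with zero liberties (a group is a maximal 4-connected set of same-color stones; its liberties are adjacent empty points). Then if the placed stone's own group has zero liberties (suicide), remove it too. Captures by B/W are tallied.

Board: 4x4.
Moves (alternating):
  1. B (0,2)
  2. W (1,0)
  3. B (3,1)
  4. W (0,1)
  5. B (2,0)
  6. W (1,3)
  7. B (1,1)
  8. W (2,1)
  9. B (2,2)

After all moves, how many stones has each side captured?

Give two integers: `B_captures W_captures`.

Move 1: B@(0,2) -> caps B=0 W=0
Move 2: W@(1,0) -> caps B=0 W=0
Move 3: B@(3,1) -> caps B=0 W=0
Move 4: W@(0,1) -> caps B=0 W=0
Move 5: B@(2,0) -> caps B=0 W=0
Move 6: W@(1,3) -> caps B=0 W=0
Move 7: B@(1,1) -> caps B=0 W=0
Move 8: W@(2,1) -> caps B=0 W=0
Move 9: B@(2,2) -> caps B=1 W=0

Answer: 1 0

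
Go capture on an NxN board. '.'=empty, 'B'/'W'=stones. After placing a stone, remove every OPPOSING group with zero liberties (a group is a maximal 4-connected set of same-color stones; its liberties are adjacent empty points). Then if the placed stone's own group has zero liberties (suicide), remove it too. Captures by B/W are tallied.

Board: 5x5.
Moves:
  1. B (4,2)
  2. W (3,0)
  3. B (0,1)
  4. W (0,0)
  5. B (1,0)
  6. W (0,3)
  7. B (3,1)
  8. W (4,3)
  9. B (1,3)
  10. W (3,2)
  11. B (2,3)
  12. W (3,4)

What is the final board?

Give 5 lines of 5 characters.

Move 1: B@(4,2) -> caps B=0 W=0
Move 2: W@(3,0) -> caps B=0 W=0
Move 3: B@(0,1) -> caps B=0 W=0
Move 4: W@(0,0) -> caps B=0 W=0
Move 5: B@(1,0) -> caps B=1 W=0
Move 6: W@(0,3) -> caps B=1 W=0
Move 7: B@(3,1) -> caps B=1 W=0
Move 8: W@(4,3) -> caps B=1 W=0
Move 9: B@(1,3) -> caps B=1 W=0
Move 10: W@(3,2) -> caps B=1 W=0
Move 11: B@(2,3) -> caps B=1 W=0
Move 12: W@(3,4) -> caps B=1 W=0

Answer: .B.W.
B..B.
...B.
WBW.W
..BW.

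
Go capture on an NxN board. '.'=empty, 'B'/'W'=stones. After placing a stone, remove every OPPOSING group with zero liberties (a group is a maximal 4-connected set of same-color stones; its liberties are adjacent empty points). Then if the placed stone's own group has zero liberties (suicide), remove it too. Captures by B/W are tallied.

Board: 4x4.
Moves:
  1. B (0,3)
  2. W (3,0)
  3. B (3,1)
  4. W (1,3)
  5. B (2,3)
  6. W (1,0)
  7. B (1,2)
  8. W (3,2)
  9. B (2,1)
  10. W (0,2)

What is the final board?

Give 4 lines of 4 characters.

Move 1: B@(0,3) -> caps B=0 W=0
Move 2: W@(3,0) -> caps B=0 W=0
Move 3: B@(3,1) -> caps B=0 W=0
Move 4: W@(1,3) -> caps B=0 W=0
Move 5: B@(2,3) -> caps B=0 W=0
Move 6: W@(1,0) -> caps B=0 W=0
Move 7: B@(1,2) -> caps B=1 W=0
Move 8: W@(3,2) -> caps B=1 W=0
Move 9: B@(2,1) -> caps B=1 W=0
Move 10: W@(0,2) -> caps B=1 W=0

Answer: ..WB
W.B.
.B.B
WBW.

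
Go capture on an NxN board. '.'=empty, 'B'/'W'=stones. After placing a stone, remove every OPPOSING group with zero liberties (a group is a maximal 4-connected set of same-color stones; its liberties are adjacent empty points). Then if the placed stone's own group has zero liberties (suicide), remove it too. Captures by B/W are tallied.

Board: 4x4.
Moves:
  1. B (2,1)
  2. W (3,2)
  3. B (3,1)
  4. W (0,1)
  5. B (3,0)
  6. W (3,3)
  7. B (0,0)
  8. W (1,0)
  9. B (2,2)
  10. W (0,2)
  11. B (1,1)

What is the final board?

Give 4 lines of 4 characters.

Answer: .WW.
WB..
.BB.
BBWW

Derivation:
Move 1: B@(2,1) -> caps B=0 W=0
Move 2: W@(3,2) -> caps B=0 W=0
Move 3: B@(3,1) -> caps B=0 W=0
Move 4: W@(0,1) -> caps B=0 W=0
Move 5: B@(3,0) -> caps B=0 W=0
Move 6: W@(3,3) -> caps B=0 W=0
Move 7: B@(0,0) -> caps B=0 W=0
Move 8: W@(1,0) -> caps B=0 W=1
Move 9: B@(2,2) -> caps B=0 W=1
Move 10: W@(0,2) -> caps B=0 W=1
Move 11: B@(1,1) -> caps B=0 W=1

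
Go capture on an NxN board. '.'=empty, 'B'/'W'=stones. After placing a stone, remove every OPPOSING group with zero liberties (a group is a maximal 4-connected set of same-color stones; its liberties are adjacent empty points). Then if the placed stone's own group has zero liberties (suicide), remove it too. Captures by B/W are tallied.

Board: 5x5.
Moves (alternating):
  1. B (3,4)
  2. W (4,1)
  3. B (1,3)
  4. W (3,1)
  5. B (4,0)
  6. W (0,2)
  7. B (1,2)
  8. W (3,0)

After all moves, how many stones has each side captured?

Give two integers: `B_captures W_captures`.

Move 1: B@(3,4) -> caps B=0 W=0
Move 2: W@(4,1) -> caps B=0 W=0
Move 3: B@(1,3) -> caps B=0 W=0
Move 4: W@(3,1) -> caps B=0 W=0
Move 5: B@(4,0) -> caps B=0 W=0
Move 6: W@(0,2) -> caps B=0 W=0
Move 7: B@(1,2) -> caps B=0 W=0
Move 8: W@(3,0) -> caps B=0 W=1

Answer: 0 1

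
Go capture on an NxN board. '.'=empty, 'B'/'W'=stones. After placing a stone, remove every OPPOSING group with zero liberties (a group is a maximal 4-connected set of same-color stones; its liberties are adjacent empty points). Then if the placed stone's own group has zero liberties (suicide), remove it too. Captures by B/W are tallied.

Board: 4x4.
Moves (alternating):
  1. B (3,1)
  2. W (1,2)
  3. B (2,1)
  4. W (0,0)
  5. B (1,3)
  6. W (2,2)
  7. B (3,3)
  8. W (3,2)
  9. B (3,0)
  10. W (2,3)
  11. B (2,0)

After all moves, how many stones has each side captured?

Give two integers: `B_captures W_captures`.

Answer: 0 1

Derivation:
Move 1: B@(3,1) -> caps B=0 W=0
Move 2: W@(1,2) -> caps B=0 W=0
Move 3: B@(2,1) -> caps B=0 W=0
Move 4: W@(0,0) -> caps B=0 W=0
Move 5: B@(1,3) -> caps B=0 W=0
Move 6: W@(2,2) -> caps B=0 W=0
Move 7: B@(3,3) -> caps B=0 W=0
Move 8: W@(3,2) -> caps B=0 W=0
Move 9: B@(3,0) -> caps B=0 W=0
Move 10: W@(2,3) -> caps B=0 W=1
Move 11: B@(2,0) -> caps B=0 W=1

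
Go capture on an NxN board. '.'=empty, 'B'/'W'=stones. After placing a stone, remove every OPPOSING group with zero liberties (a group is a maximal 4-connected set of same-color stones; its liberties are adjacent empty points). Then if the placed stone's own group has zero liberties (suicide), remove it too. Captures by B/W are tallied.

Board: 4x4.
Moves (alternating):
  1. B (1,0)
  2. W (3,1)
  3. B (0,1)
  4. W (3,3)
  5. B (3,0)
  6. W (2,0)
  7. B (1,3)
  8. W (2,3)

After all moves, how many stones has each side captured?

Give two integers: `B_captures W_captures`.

Answer: 0 1

Derivation:
Move 1: B@(1,0) -> caps B=0 W=0
Move 2: W@(3,1) -> caps B=0 W=0
Move 3: B@(0,1) -> caps B=0 W=0
Move 4: W@(3,3) -> caps B=0 W=0
Move 5: B@(3,0) -> caps B=0 W=0
Move 6: W@(2,0) -> caps B=0 W=1
Move 7: B@(1,3) -> caps B=0 W=1
Move 8: W@(2,3) -> caps B=0 W=1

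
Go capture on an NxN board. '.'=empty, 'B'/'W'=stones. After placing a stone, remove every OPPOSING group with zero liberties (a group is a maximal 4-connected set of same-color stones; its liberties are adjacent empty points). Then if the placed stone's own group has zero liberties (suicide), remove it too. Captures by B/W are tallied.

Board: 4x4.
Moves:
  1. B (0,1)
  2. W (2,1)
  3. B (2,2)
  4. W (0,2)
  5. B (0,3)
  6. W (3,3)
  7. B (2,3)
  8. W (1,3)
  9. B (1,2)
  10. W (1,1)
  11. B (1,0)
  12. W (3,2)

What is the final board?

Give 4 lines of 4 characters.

Move 1: B@(0,1) -> caps B=0 W=0
Move 2: W@(2,1) -> caps B=0 W=0
Move 3: B@(2,2) -> caps B=0 W=0
Move 4: W@(0,2) -> caps B=0 W=0
Move 5: B@(0,3) -> caps B=0 W=0
Move 6: W@(3,3) -> caps B=0 W=0
Move 7: B@(2,3) -> caps B=0 W=0
Move 8: W@(1,3) -> caps B=0 W=1
Move 9: B@(1,2) -> caps B=0 W=1
Move 10: W@(1,1) -> caps B=0 W=1
Move 11: B@(1,0) -> caps B=0 W=1
Move 12: W@(3,2) -> caps B=0 W=4

Answer: .BW.
BW.W
.W..
..WW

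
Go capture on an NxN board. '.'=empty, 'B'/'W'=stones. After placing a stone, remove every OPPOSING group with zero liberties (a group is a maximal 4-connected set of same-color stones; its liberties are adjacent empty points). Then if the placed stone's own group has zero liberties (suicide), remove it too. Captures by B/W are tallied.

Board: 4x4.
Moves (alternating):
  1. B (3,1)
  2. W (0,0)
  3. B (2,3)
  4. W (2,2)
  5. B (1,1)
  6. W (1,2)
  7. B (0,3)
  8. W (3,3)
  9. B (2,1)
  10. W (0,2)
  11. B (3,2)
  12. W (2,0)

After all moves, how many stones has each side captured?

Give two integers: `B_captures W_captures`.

Move 1: B@(3,1) -> caps B=0 W=0
Move 2: W@(0,0) -> caps B=0 W=0
Move 3: B@(2,3) -> caps B=0 W=0
Move 4: W@(2,2) -> caps B=0 W=0
Move 5: B@(1,1) -> caps B=0 W=0
Move 6: W@(1,2) -> caps B=0 W=0
Move 7: B@(0,3) -> caps B=0 W=0
Move 8: W@(3,3) -> caps B=0 W=0
Move 9: B@(2,1) -> caps B=0 W=0
Move 10: W@(0,2) -> caps B=0 W=0
Move 11: B@(3,2) -> caps B=1 W=0
Move 12: W@(2,0) -> caps B=1 W=0

Answer: 1 0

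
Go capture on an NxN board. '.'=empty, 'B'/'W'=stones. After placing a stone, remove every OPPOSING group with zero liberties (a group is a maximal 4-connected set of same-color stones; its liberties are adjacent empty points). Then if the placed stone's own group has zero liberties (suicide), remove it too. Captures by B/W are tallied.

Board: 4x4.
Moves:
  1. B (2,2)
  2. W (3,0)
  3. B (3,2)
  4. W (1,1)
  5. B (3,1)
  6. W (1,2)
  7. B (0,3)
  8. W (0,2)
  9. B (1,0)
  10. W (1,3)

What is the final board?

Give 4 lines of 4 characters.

Move 1: B@(2,2) -> caps B=0 W=0
Move 2: W@(3,0) -> caps B=0 W=0
Move 3: B@(3,2) -> caps B=0 W=0
Move 4: W@(1,1) -> caps B=0 W=0
Move 5: B@(3,1) -> caps B=0 W=0
Move 6: W@(1,2) -> caps B=0 W=0
Move 7: B@(0,3) -> caps B=0 W=0
Move 8: W@(0,2) -> caps B=0 W=0
Move 9: B@(1,0) -> caps B=0 W=0
Move 10: W@(1,3) -> caps B=0 W=1

Answer: ..W.
BWWW
..B.
WBB.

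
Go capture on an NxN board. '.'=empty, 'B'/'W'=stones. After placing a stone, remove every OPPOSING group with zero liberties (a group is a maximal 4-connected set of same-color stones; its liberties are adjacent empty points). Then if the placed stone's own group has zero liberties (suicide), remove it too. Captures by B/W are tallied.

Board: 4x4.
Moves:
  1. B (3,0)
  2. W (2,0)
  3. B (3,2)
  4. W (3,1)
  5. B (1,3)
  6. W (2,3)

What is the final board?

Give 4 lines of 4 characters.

Answer: ....
...B
W..W
.WB.

Derivation:
Move 1: B@(3,0) -> caps B=0 W=0
Move 2: W@(2,0) -> caps B=0 W=0
Move 3: B@(3,2) -> caps B=0 W=0
Move 4: W@(3,1) -> caps B=0 W=1
Move 5: B@(1,3) -> caps B=0 W=1
Move 6: W@(2,3) -> caps B=0 W=1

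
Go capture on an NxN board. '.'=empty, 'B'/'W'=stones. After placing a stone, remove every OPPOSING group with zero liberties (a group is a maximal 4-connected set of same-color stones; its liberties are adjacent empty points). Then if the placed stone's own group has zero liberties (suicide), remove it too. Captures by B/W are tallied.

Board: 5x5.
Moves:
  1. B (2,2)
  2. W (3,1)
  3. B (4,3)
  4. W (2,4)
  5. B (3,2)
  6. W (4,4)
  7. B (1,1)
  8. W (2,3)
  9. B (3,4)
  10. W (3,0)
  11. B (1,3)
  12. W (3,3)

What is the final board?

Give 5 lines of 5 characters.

Move 1: B@(2,2) -> caps B=0 W=0
Move 2: W@(3,1) -> caps B=0 W=0
Move 3: B@(4,3) -> caps B=0 W=0
Move 4: W@(2,4) -> caps B=0 W=0
Move 5: B@(3,2) -> caps B=0 W=0
Move 6: W@(4,4) -> caps B=0 W=0
Move 7: B@(1,1) -> caps B=0 W=0
Move 8: W@(2,3) -> caps B=0 W=0
Move 9: B@(3,4) -> caps B=1 W=0
Move 10: W@(3,0) -> caps B=1 W=0
Move 11: B@(1,3) -> caps B=1 W=0
Move 12: W@(3,3) -> caps B=1 W=0

Answer: .....
.B.B.
..BWW
WWBWB
...B.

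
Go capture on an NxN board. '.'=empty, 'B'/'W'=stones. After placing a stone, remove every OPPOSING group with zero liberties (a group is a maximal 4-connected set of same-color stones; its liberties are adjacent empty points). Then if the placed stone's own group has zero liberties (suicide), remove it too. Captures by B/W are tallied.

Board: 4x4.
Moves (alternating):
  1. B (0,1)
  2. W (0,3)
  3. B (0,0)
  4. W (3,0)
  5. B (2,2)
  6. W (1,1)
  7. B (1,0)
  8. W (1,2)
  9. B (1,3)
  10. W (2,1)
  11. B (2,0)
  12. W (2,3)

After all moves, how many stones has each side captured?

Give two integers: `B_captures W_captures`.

Answer: 0 1

Derivation:
Move 1: B@(0,1) -> caps B=0 W=0
Move 2: W@(0,3) -> caps B=0 W=0
Move 3: B@(0,0) -> caps B=0 W=0
Move 4: W@(3,0) -> caps B=0 W=0
Move 5: B@(2,2) -> caps B=0 W=0
Move 6: W@(1,1) -> caps B=0 W=0
Move 7: B@(1,0) -> caps B=0 W=0
Move 8: W@(1,2) -> caps B=0 W=0
Move 9: B@(1,3) -> caps B=0 W=0
Move 10: W@(2,1) -> caps B=0 W=0
Move 11: B@(2,0) -> caps B=0 W=0
Move 12: W@(2,3) -> caps B=0 W=1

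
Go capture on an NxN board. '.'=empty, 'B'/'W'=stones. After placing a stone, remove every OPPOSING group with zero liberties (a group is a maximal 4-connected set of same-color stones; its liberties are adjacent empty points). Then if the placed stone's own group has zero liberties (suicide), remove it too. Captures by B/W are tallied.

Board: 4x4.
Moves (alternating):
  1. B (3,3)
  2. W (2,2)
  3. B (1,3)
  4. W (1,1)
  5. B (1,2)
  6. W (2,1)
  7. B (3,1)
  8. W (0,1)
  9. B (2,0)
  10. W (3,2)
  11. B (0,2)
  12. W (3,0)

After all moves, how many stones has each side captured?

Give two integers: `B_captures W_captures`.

Answer: 0 1

Derivation:
Move 1: B@(3,3) -> caps B=0 W=0
Move 2: W@(2,2) -> caps B=0 W=0
Move 3: B@(1,3) -> caps B=0 W=0
Move 4: W@(1,1) -> caps B=0 W=0
Move 5: B@(1,2) -> caps B=0 W=0
Move 6: W@(2,1) -> caps B=0 W=0
Move 7: B@(3,1) -> caps B=0 W=0
Move 8: W@(0,1) -> caps B=0 W=0
Move 9: B@(2,0) -> caps B=0 W=0
Move 10: W@(3,2) -> caps B=0 W=0
Move 11: B@(0,2) -> caps B=0 W=0
Move 12: W@(3,0) -> caps B=0 W=1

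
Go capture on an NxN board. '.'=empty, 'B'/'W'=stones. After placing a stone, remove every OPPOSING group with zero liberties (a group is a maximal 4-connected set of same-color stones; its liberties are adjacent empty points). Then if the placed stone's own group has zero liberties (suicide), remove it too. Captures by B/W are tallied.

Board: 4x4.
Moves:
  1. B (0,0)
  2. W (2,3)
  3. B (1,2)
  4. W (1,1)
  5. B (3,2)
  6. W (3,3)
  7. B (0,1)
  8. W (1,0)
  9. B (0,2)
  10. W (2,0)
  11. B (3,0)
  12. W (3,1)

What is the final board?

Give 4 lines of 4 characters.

Answer: BBB.
WWB.
W..W
.WBW

Derivation:
Move 1: B@(0,0) -> caps B=0 W=0
Move 2: W@(2,3) -> caps B=0 W=0
Move 3: B@(1,2) -> caps B=0 W=0
Move 4: W@(1,1) -> caps B=0 W=0
Move 5: B@(3,2) -> caps B=0 W=0
Move 6: W@(3,3) -> caps B=0 W=0
Move 7: B@(0,1) -> caps B=0 W=0
Move 8: W@(1,0) -> caps B=0 W=0
Move 9: B@(0,2) -> caps B=0 W=0
Move 10: W@(2,0) -> caps B=0 W=0
Move 11: B@(3,0) -> caps B=0 W=0
Move 12: W@(3,1) -> caps B=0 W=1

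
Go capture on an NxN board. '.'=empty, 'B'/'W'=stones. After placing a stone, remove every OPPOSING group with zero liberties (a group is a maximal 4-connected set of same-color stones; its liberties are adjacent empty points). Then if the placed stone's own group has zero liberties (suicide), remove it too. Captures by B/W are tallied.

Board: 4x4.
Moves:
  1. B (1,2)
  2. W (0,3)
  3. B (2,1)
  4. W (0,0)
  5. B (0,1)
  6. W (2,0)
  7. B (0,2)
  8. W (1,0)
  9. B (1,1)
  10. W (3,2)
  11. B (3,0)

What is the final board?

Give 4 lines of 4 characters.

Move 1: B@(1,2) -> caps B=0 W=0
Move 2: W@(0,3) -> caps B=0 W=0
Move 3: B@(2,1) -> caps B=0 W=0
Move 4: W@(0,0) -> caps B=0 W=0
Move 5: B@(0,1) -> caps B=0 W=0
Move 6: W@(2,0) -> caps B=0 W=0
Move 7: B@(0,2) -> caps B=0 W=0
Move 8: W@(1,0) -> caps B=0 W=0
Move 9: B@(1,1) -> caps B=0 W=0
Move 10: W@(3,2) -> caps B=0 W=0
Move 11: B@(3,0) -> caps B=3 W=0

Answer: .BBW
.BB.
.B..
B.W.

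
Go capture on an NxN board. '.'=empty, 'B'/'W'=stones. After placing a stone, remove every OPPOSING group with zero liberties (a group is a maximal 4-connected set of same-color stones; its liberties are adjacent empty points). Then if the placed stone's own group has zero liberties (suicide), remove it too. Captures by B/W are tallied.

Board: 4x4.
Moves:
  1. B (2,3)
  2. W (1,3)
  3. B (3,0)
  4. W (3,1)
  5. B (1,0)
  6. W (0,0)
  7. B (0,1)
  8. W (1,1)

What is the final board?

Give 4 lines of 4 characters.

Move 1: B@(2,3) -> caps B=0 W=0
Move 2: W@(1,3) -> caps B=0 W=0
Move 3: B@(3,0) -> caps B=0 W=0
Move 4: W@(3,1) -> caps B=0 W=0
Move 5: B@(1,0) -> caps B=0 W=0
Move 6: W@(0,0) -> caps B=0 W=0
Move 7: B@(0,1) -> caps B=1 W=0
Move 8: W@(1,1) -> caps B=1 W=0

Answer: .B..
BW.W
...B
BW..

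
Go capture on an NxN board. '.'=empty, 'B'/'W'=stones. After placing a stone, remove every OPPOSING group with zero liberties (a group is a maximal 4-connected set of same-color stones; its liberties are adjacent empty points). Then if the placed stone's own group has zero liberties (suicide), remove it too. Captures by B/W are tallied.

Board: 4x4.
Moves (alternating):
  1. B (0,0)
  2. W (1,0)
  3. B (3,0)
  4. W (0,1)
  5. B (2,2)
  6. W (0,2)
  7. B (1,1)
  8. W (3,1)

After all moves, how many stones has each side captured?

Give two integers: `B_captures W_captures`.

Answer: 0 1

Derivation:
Move 1: B@(0,0) -> caps B=0 W=0
Move 2: W@(1,0) -> caps B=0 W=0
Move 3: B@(3,0) -> caps B=0 W=0
Move 4: W@(0,1) -> caps B=0 W=1
Move 5: B@(2,2) -> caps B=0 W=1
Move 6: W@(0,2) -> caps B=0 W=1
Move 7: B@(1,1) -> caps B=0 W=1
Move 8: W@(3,1) -> caps B=0 W=1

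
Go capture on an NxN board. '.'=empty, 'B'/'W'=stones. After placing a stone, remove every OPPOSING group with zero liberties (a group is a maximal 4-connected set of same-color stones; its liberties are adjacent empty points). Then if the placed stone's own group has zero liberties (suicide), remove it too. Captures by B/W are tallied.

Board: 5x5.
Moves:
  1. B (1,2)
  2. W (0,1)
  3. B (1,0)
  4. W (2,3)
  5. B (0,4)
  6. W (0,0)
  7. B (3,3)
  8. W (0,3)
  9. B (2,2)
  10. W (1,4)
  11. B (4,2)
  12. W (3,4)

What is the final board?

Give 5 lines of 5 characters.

Move 1: B@(1,2) -> caps B=0 W=0
Move 2: W@(0,1) -> caps B=0 W=0
Move 3: B@(1,0) -> caps B=0 W=0
Move 4: W@(2,3) -> caps B=0 W=0
Move 5: B@(0,4) -> caps B=0 W=0
Move 6: W@(0,0) -> caps B=0 W=0
Move 7: B@(3,3) -> caps B=0 W=0
Move 8: W@(0,3) -> caps B=0 W=0
Move 9: B@(2,2) -> caps B=0 W=0
Move 10: W@(1,4) -> caps B=0 W=1
Move 11: B@(4,2) -> caps B=0 W=1
Move 12: W@(3,4) -> caps B=0 W=1

Answer: WW.W.
B.B.W
..BW.
...BW
..B..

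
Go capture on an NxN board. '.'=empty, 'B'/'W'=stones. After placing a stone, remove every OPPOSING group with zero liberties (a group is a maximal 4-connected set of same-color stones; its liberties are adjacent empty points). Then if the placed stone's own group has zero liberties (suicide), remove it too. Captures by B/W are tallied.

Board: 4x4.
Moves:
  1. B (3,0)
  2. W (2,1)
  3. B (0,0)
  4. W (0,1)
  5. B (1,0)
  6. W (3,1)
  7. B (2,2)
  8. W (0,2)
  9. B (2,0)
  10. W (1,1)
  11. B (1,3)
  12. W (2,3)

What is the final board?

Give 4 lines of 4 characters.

Answer: .WW.
.W.B
.WBW
.W..

Derivation:
Move 1: B@(3,0) -> caps B=0 W=0
Move 2: W@(2,1) -> caps B=0 W=0
Move 3: B@(0,0) -> caps B=0 W=0
Move 4: W@(0,1) -> caps B=0 W=0
Move 5: B@(1,0) -> caps B=0 W=0
Move 6: W@(3,1) -> caps B=0 W=0
Move 7: B@(2,2) -> caps B=0 W=0
Move 8: W@(0,2) -> caps B=0 W=0
Move 9: B@(2,0) -> caps B=0 W=0
Move 10: W@(1,1) -> caps B=0 W=4
Move 11: B@(1,3) -> caps B=0 W=4
Move 12: W@(2,3) -> caps B=0 W=4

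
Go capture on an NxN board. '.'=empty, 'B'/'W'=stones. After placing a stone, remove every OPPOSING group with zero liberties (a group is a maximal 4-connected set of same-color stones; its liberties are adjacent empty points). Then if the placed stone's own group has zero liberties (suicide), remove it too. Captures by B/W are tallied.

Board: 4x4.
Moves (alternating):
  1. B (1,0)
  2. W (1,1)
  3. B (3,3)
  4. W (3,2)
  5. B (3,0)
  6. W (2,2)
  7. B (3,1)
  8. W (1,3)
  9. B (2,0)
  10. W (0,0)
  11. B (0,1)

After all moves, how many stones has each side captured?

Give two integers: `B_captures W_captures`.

Move 1: B@(1,0) -> caps B=0 W=0
Move 2: W@(1,1) -> caps B=0 W=0
Move 3: B@(3,3) -> caps B=0 W=0
Move 4: W@(3,2) -> caps B=0 W=0
Move 5: B@(3,0) -> caps B=0 W=0
Move 6: W@(2,2) -> caps B=0 W=0
Move 7: B@(3,1) -> caps B=0 W=0
Move 8: W@(1,3) -> caps B=0 W=0
Move 9: B@(2,0) -> caps B=0 W=0
Move 10: W@(0,0) -> caps B=0 W=0
Move 11: B@(0,1) -> caps B=1 W=0

Answer: 1 0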